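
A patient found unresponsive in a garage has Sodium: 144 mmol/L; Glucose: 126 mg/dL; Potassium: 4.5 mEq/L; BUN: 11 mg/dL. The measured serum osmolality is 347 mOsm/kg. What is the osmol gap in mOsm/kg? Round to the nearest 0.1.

Calculated osmolality = 2·Na + glucose/18 + BUN/2.8
= 2·144 + 126/18 + 11/2.8
= 288 + 7 + 3.93
= 298.93 mOsm/kg ≈ 298.9 mOsm/kg
Osmolar gap = measured − calculated = 347 − 298.9 = 48.1 mOsm/kg

48.1 mOsm/kg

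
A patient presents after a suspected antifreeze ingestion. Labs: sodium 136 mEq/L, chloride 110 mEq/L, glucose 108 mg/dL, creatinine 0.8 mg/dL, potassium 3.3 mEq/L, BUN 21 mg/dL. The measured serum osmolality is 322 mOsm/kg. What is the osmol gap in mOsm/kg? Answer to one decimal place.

36.5 mOsm/kg

Calculated osmolality = 2·Na + glucose/18 + BUN/2.8
= 2·136 + 108/18 + 21/2.8
= 272 + 6 + 7.50
= 285.5 mOsm/kg ≈ 285.5 mOsm/kg
Osmolar gap = measured − calculated = 322 − 285.5 = 36.5 mOsm/kg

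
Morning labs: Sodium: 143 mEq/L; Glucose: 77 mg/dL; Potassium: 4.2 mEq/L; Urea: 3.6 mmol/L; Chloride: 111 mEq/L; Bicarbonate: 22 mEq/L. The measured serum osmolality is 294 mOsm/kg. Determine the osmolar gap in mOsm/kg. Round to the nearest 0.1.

Calculated osmolality = 2·Na + glucose/18 + urea
= 2·143 + 77/18 + 3.6
= 286 + 4.28 + 3.60
= 293.88 mOsm/kg ≈ 293.9 mOsm/kg
Osmolar gap = measured − calculated = 294 − 293.9 = 0.1 mOsm/kg

0.1 mOsm/kg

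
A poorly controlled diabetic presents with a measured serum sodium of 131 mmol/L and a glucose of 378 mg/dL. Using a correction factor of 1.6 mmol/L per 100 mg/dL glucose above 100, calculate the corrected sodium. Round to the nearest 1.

135 mmol/L

Corrected Na = measured Na + 1.6 · (glucose − 100)/100
= 131 + 1.6 · (378 − 100)/100
= 131 + 4.4
= 135.4 mmol/L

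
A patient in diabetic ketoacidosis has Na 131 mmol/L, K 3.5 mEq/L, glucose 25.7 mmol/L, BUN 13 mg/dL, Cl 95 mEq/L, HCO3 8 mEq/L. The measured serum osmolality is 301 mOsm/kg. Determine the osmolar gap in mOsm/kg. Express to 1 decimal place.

8.7 mOsm/kg

Calculated osmolality = 2·Na + glucose + BUN/2.8
= 2·131 + 25.7 + 13/2.8
= 262 + 25.70 + 4.64
= 292.34 mOsm/kg ≈ 292.3 mOsm/kg
Osmolar gap = measured − calculated = 301 − 292.3 = 8.7 mOsm/kg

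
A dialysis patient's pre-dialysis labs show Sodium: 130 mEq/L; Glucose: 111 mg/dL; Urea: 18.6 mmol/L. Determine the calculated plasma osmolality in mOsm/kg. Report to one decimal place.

284.8 mOsm/kg

Calculated osmolality = 2·Na + glucose/18 + urea
= 2·130 + 111/18 + 18.6
= 260 + 6.17 + 18.60
= 284.77 mOsm/kg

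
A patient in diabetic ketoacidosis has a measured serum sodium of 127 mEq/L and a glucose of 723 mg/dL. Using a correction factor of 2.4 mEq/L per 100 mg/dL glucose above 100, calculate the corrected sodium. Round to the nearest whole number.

142 mEq/L

Corrected Na = measured Na + 2.4 · (glucose − 100)/100
= 127 + 2.4 · (723 − 100)/100
= 127 + 15
= 142 mEq/L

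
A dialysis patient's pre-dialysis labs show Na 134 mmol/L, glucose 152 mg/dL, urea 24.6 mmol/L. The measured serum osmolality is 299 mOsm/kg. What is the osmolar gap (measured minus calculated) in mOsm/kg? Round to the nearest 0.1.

-2.0 mOsm/kg

Calculated osmolality = 2·Na + glucose/18 + urea
= 2·134 + 152/18 + 24.6
= 268 + 8.44 + 24.60
= 301.04 mOsm/kg ≈ 301.0 mOsm/kg
Osmolar gap = measured − calculated = 299 − 301.0 = -2.0 mOsm/kg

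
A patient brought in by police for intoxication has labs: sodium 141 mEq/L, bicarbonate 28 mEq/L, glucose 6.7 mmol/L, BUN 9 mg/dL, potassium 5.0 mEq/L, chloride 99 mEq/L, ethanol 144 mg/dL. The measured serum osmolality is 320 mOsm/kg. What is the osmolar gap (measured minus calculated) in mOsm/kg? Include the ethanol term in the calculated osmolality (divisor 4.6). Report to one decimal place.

Calculated osmolality = 2·Na + glucose + BUN/2.8 + ethanol/4.6
= 2·141 + 6.7 + 9/2.8 + 144/4.6
= 282 + 6.70 + 3.21 + 31.30
= 323.21 mOsm/kg ≈ 323.2 mOsm/kg
Osmolar gap = measured − calculated = 320 − 323.2 = -3.2 mOsm/kg

-3.2 mOsm/kg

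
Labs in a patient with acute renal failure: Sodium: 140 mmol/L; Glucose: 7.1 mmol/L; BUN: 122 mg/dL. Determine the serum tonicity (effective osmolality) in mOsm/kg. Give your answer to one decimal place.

Effective osmolality excludes urea (freely permeant across cell membranes):
2·Na + glucose
= 2·140 + 7.1
= 280 + 7.1
= 287.1 mOsm/kg

287.1 mOsm/kg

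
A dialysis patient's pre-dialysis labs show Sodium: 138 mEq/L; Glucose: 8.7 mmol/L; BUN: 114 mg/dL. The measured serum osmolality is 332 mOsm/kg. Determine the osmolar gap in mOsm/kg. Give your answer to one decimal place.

6.6 mOsm/kg

Calculated osmolality = 2·Na + glucose + BUN/2.8
= 2·138 + 8.7 + 114/2.8
= 276 + 8.70 + 40.71
= 325.41 mOsm/kg ≈ 325.4 mOsm/kg
Osmolar gap = measured − calculated = 332 − 325.4 = 6.6 mOsm/kg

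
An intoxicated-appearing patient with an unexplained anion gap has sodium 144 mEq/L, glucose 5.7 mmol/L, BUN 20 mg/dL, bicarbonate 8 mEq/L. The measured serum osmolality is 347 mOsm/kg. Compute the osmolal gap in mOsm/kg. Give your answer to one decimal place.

Calculated osmolality = 2·Na + glucose + BUN/2.8
= 2·144 + 5.7 + 20/2.8
= 288 + 5.70 + 7.14
= 300.84 mOsm/kg ≈ 300.8 mOsm/kg
Osmolar gap = measured − calculated = 347 − 300.8 = 46.2 mOsm/kg

46.2 mOsm/kg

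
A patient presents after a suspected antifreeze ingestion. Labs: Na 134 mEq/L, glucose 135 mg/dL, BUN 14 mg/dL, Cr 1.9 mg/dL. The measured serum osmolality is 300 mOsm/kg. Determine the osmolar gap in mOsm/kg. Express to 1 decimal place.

19.5 mOsm/kg

Calculated osmolality = 2·Na + glucose/18 + BUN/2.8
= 2·134 + 135/18 + 14/2.8
= 268 + 7.50 + 5
= 280.5 mOsm/kg ≈ 280.5 mOsm/kg
Osmolar gap = measured − calculated = 300 − 280.5 = 19.5 mOsm/kg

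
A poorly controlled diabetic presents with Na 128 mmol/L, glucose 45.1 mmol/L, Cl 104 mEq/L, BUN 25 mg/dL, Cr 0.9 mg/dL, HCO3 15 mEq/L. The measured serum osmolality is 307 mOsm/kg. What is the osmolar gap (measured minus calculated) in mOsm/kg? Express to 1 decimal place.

Calculated osmolality = 2·Na + glucose + BUN/2.8
= 2·128 + 45.1 + 25/2.8
= 256 + 45.10 + 8.93
= 310.03 mOsm/kg ≈ 310.0 mOsm/kg
Osmolar gap = measured − calculated = 307 − 310.0 = -3.0 mOsm/kg

-3.0 mOsm/kg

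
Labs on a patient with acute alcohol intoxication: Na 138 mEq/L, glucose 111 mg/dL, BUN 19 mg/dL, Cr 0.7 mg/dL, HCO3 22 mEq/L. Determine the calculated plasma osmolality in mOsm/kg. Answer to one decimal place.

Calculated osmolality = 2·Na + glucose/18 + BUN/2.8
= 2·138 + 111/18 + 19/2.8
= 276 + 6.17 + 6.79
= 288.96 mOsm/kg

289.0 mOsm/kg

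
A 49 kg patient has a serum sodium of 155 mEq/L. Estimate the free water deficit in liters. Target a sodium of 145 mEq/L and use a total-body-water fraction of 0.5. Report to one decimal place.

1.7 L

TBW = 0.5 · 49 = 24.5 L
Free water deficit = TBW · (Na/145 − 1)
= 24.5 · (155/145 − 1)
= 24.5 · 0.069
= 1.69 L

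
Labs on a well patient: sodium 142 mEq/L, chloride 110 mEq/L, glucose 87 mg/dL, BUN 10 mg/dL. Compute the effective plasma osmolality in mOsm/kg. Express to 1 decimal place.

Effective osmolality excludes urea (freely permeant across cell membranes):
2·Na + glucose/18
= 2·142 + 87/18
= 284 + 4.83
= 288.83 mOsm/kg

288.8 mOsm/kg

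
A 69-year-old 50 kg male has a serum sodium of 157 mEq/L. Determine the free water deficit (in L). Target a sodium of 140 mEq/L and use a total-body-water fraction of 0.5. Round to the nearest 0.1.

TBW = 0.5 · 50 = 25 L
Free water deficit = TBW · (Na/140 − 1)
= 25 · (157/140 − 1)
= 25 · 0.1214
= 3.03 L

3.0 L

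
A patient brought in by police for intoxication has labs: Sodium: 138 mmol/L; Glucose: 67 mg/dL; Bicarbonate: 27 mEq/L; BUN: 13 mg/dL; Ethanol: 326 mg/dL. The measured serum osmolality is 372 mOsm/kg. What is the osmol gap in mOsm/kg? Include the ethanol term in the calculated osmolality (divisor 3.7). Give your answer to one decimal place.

-0.5 mOsm/kg

Calculated osmolality = 2·Na + glucose/18 + BUN/2.8 + ethanol/3.7
= 2·138 + 67/18 + 13/2.8 + 326/3.7
= 276 + 3.72 + 4.64 + 88.11
= 372.47 mOsm/kg ≈ 372.5 mOsm/kg
Osmolar gap = measured − calculated = 372 − 372.5 = -0.5 mOsm/kg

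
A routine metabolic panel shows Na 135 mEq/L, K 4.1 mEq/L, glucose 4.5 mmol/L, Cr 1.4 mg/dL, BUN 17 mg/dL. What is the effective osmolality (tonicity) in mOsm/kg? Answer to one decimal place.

Effective osmolality excludes urea (freely permeant across cell membranes):
2·Na + glucose
= 2·135 + 4.5
= 270 + 4.5
= 274.5 mOsm/kg

274.5 mOsm/kg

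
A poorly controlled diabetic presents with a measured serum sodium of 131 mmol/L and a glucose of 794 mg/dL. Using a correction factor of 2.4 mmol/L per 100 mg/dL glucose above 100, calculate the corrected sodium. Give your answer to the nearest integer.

148 mmol/L

Corrected Na = measured Na + 2.4 · (glucose − 100)/100
= 131 + 2.4 · (794 − 100)/100
= 131 + 16.7
= 147.7 mmol/L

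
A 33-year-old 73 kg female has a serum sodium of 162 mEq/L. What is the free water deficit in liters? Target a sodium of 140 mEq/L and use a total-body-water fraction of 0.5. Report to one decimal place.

TBW = 0.5 · 73 = 36.5 L
Free water deficit = TBW · (Na/140 − 1)
= 36.5 · (162/140 − 1)
= 36.5 · 0.1571
= 5.73 L

5.7 L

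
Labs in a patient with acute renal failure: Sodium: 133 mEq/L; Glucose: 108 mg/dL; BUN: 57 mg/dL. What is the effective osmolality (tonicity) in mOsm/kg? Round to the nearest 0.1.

Effective osmolality excludes urea (freely permeant across cell membranes):
2·Na + glucose/18
= 2·133 + 108/18
= 266 + 6
= 272 mOsm/kg

272.0 mOsm/kg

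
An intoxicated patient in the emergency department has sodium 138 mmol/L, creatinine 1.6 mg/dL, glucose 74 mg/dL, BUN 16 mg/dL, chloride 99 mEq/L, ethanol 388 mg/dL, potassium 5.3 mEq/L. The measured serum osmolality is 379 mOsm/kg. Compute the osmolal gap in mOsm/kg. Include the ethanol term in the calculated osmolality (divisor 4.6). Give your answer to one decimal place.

Calculated osmolality = 2·Na + glucose/18 + BUN/2.8 + ethanol/4.6
= 2·138 + 74/18 + 16/2.8 + 388/4.6
= 276 + 4.11 + 5.71 + 84.35
= 370.17 mOsm/kg ≈ 370.2 mOsm/kg
Osmolar gap = measured − calculated = 379 − 370.2 = 8.8 mOsm/kg

8.8 mOsm/kg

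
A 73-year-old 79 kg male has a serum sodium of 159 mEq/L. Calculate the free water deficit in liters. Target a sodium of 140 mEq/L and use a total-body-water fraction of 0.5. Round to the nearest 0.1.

5.4 L

TBW = 0.5 · 79 = 39.5 L
Free water deficit = TBW · (Na/140 − 1)
= 39.5 · (159/140 − 1)
= 39.5 · 0.1357
= 5.36 L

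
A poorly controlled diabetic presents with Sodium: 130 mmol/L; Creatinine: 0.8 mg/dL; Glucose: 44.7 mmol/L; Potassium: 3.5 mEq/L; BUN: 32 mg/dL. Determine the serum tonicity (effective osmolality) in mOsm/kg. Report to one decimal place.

Effective osmolality excludes urea (freely permeant across cell membranes):
2·Na + glucose
= 2·130 + 44.7
= 260 + 44.7
= 304.7 mOsm/kg

304.7 mOsm/kg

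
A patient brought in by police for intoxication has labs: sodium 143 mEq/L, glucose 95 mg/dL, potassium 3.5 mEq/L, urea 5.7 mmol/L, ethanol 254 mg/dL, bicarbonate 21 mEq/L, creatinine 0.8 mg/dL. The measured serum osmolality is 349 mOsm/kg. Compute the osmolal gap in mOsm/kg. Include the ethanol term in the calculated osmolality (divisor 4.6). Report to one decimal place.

-3.2 mOsm/kg

Calculated osmolality = 2·Na + glucose/18 + urea + ethanol/4.6
= 2·143 + 95/18 + 5.7 + 254/4.6
= 286 + 5.28 + 5.70 + 55.22
= 352.2 mOsm/kg ≈ 352.2 mOsm/kg
Osmolar gap = measured − calculated = 349 − 352.2 = -3.2 mOsm/kg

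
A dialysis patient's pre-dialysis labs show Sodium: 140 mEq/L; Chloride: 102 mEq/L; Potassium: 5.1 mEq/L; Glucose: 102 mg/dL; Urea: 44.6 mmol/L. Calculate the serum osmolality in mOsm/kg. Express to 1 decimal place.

Calculated osmolality = 2·Na + glucose/18 + urea
= 2·140 + 102/18 + 44.6
= 280 + 5.67 + 44.60
= 330.27 mOsm/kg

330.3 mOsm/kg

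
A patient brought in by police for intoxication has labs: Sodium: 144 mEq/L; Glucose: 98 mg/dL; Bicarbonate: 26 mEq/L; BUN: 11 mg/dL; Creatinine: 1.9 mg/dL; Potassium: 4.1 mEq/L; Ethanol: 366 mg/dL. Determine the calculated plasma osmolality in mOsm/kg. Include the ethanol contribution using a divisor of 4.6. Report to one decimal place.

376.9 mOsm/kg

Calculated osmolality = 2·Na + glucose/18 + BUN/2.8 + ethanol/4.6
= 2·144 + 98/18 + 11/2.8 + 366/4.6
= 288 + 5.44 + 3.93 + 79.57
= 376.94 mOsm/kg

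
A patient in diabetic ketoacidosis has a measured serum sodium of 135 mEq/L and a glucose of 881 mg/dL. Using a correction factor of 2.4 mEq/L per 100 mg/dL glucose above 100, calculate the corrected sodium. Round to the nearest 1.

154 mEq/L

Corrected Na = measured Na + 2.4 · (glucose − 100)/100
= 135 + 2.4 · (881 − 100)/100
= 135 + 18.7
= 153.7 mEq/L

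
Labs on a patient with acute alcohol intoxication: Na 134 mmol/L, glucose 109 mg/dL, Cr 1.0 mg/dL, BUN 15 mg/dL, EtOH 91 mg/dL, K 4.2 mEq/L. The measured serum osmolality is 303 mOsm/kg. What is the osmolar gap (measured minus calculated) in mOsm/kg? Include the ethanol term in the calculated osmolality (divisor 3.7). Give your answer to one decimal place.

Calculated osmolality = 2·Na + glucose/18 + BUN/2.8 + ethanol/3.7
= 2·134 + 109/18 + 15/2.8 + 91/3.7
= 268 + 6.06 + 5.36 + 24.59
= 304.01 mOsm/kg ≈ 304.0 mOsm/kg
Osmolar gap = measured − calculated = 303 − 304.0 = -1.0 mOsm/kg

-1.0 mOsm/kg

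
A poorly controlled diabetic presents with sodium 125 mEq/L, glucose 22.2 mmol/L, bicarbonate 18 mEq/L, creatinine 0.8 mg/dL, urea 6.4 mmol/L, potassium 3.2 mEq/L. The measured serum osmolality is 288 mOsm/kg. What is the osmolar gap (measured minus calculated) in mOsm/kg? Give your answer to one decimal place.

9.4 mOsm/kg

Calculated osmolality = 2·Na + glucose + urea
= 2·125 + 22.2 + 6.4
= 250 + 22.20 + 6.40
= 278.6 mOsm/kg ≈ 278.6 mOsm/kg
Osmolar gap = measured − calculated = 288 − 278.6 = 9.4 mOsm/kg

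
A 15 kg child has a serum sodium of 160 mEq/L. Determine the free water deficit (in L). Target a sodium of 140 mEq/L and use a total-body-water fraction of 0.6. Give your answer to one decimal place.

1.3 L

TBW = 0.6 · 15 = 9 L
Free water deficit = TBW · (Na/140 − 1)
= 9 · (160/140 − 1)
= 9 · 0.1429
= 1.29 L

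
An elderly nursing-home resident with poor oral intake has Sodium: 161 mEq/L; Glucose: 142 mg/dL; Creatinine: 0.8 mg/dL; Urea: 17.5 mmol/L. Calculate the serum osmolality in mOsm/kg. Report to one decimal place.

Calculated osmolality = 2·Na + glucose/18 + urea
= 2·161 + 142/18 + 17.5
= 322 + 7.89 + 17.50
= 347.39 mOsm/kg

347.4 mOsm/kg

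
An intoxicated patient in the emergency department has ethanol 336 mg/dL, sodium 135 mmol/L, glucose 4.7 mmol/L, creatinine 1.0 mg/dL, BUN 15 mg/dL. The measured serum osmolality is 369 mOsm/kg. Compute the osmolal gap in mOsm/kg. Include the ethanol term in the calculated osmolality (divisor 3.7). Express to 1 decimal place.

-1.9 mOsm/kg

Calculated osmolality = 2·Na + glucose + BUN/2.8 + ethanol/3.7
= 2·135 + 4.7 + 15/2.8 + 336/3.7
= 270 + 4.70 + 5.36 + 90.81
= 370.87 mOsm/kg ≈ 370.9 mOsm/kg
Osmolar gap = measured − calculated = 369 − 370.9 = -1.9 mOsm/kg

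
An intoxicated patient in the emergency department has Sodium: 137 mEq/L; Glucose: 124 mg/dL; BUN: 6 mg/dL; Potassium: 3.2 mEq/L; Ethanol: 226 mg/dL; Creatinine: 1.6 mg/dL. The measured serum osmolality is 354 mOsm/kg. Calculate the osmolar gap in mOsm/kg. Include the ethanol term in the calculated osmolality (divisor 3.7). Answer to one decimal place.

Calculated osmolality = 2·Na + glucose/18 + BUN/2.8 + ethanol/3.7
= 2·137 + 124/18 + 6/2.8 + 226/3.7
= 274 + 6.89 + 2.14 + 61.08
= 344.11 mOsm/kg ≈ 344.1 mOsm/kg
Osmolar gap = measured − calculated = 354 − 344.1 = 9.9 mOsm/kg

9.9 mOsm/kg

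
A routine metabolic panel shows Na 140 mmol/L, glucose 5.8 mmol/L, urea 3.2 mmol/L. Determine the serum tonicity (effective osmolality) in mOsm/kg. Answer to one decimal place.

Effective osmolality excludes urea (freely permeant across cell membranes):
2·Na + glucose
= 2·140 + 5.8
= 280 + 5.8
= 285.8 mOsm/kg

285.8 mOsm/kg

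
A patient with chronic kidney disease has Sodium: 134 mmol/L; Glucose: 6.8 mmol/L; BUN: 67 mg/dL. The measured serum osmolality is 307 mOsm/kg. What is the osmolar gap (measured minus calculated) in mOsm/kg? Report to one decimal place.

8.3 mOsm/kg

Calculated osmolality = 2·Na + glucose + BUN/2.8
= 2·134 + 6.8 + 67/2.8
= 268 + 6.80 + 23.93
= 298.73 mOsm/kg ≈ 298.7 mOsm/kg
Osmolar gap = measured − calculated = 307 − 298.7 = 8.3 mOsm/kg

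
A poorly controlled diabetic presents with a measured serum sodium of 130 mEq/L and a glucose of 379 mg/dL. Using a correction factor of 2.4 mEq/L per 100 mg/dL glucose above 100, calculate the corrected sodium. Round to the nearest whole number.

137 mEq/L

Corrected Na = measured Na + 2.4 · (glucose − 100)/100
= 130 + 2.4 · (379 − 100)/100
= 130 + 6.7
= 136.7 mEq/L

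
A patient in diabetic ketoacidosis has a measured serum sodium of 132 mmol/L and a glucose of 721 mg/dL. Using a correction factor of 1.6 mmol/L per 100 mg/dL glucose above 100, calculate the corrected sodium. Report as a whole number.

Corrected Na = measured Na + 1.6 · (glucose − 100)/100
= 132 + 1.6 · (721 − 100)/100
= 132 + 9.9
= 141.9 mmol/L

142 mmol/L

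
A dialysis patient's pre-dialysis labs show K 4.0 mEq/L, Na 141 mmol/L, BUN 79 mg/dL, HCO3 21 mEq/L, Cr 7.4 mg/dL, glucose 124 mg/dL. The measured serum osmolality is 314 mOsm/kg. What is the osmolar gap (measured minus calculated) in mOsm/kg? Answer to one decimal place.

-3.1 mOsm/kg

Calculated osmolality = 2·Na + glucose/18 + BUN/2.8
= 2·141 + 124/18 + 79/2.8
= 282 + 6.89 + 28.21
= 317.1 mOsm/kg ≈ 317.1 mOsm/kg
Osmolar gap = measured − calculated = 314 − 317.1 = -3.1 mOsm/kg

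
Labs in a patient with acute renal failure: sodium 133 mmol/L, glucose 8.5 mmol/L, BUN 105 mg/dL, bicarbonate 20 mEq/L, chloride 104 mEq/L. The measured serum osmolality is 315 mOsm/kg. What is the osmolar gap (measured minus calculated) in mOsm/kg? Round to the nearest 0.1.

3.0 mOsm/kg

Calculated osmolality = 2·Na + glucose + BUN/2.8
= 2·133 + 8.5 + 105/2.8
= 266 + 8.50 + 37.50
= 312 mOsm/kg ≈ 312.0 mOsm/kg
Osmolar gap = measured − calculated = 315 − 312.0 = 3.0 mOsm/kg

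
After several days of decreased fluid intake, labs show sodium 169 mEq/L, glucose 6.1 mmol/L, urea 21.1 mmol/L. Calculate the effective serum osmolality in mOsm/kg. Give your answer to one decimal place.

Effective osmolality excludes urea (freely permeant across cell membranes):
2·Na + glucose
= 2·169 + 6.1
= 338 + 6.1
= 344.1 mOsm/kg

344.1 mOsm/kg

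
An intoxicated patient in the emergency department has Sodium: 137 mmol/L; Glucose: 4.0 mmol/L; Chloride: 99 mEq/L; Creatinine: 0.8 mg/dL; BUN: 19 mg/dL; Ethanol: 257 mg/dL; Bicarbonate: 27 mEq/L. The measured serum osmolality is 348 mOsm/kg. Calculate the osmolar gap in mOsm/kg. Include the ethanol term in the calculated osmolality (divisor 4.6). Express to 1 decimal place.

7.3 mOsm/kg

Calculated osmolality = 2·Na + glucose + BUN/2.8 + ethanol/4.6
= 2·137 + 4 + 19/2.8 + 257/4.6
= 274 + 4 + 6.79 + 55.87
= 340.66 mOsm/kg ≈ 340.7 mOsm/kg
Osmolar gap = measured − calculated = 348 − 340.7 = 7.3 mOsm/kg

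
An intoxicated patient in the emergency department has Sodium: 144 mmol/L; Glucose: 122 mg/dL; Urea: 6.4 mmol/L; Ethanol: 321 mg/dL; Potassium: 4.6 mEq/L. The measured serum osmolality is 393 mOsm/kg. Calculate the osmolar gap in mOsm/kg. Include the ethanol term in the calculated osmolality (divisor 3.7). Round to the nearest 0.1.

5.1 mOsm/kg

Calculated osmolality = 2·Na + glucose/18 + urea + ethanol/3.7
= 2·144 + 122/18 + 6.4 + 321/3.7
= 288 + 6.78 + 6.40 + 86.76
= 387.94 mOsm/kg ≈ 387.9 mOsm/kg
Osmolar gap = measured − calculated = 393 − 387.9 = 5.1 mOsm/kg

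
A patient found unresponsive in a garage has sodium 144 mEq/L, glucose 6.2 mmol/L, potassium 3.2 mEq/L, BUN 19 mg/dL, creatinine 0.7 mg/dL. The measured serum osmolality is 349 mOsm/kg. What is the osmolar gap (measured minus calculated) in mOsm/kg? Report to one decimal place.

48.0 mOsm/kg

Calculated osmolality = 2·Na + glucose + BUN/2.8
= 2·144 + 6.2 + 19/2.8
= 288 + 6.20 + 6.79
= 300.99 mOsm/kg ≈ 301.0 mOsm/kg
Osmolar gap = measured − calculated = 349 − 301.0 = 48.0 mOsm/kg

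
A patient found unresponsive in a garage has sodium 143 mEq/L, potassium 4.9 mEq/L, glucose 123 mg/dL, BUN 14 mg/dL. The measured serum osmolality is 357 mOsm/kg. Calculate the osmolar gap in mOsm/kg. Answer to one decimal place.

Calculated osmolality = 2·Na + glucose/18 + BUN/2.8
= 2·143 + 123/18 + 14/2.8
= 286 + 6.83 + 5
= 297.83 mOsm/kg ≈ 297.8 mOsm/kg
Osmolar gap = measured − calculated = 357 − 297.8 = 59.2 mOsm/kg

59.2 mOsm/kg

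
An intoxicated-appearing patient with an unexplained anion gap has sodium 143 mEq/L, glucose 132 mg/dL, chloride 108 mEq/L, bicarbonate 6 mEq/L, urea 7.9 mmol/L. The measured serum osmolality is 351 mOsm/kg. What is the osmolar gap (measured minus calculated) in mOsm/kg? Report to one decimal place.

Calculated osmolality = 2·Na + glucose/18 + urea
= 2·143 + 132/18 + 7.9
= 286 + 7.33 + 7.90
= 301.23 mOsm/kg ≈ 301.2 mOsm/kg
Osmolar gap = measured − calculated = 351 − 301.2 = 49.8 mOsm/kg

49.8 mOsm/kg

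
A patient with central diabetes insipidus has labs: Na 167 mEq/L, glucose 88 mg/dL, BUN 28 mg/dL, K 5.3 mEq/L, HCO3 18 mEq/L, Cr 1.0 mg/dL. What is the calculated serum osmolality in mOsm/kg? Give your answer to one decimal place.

Calculated osmolality = 2·Na + glucose/18 + BUN/2.8
= 2·167 + 88/18 + 28/2.8
= 334 + 4.89 + 10
= 348.89 mOsm/kg

348.9 mOsm/kg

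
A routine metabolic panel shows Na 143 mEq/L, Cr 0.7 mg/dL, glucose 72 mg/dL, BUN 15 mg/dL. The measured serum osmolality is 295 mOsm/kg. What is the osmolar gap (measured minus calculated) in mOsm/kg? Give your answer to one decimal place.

Calculated osmolality = 2·Na + glucose/18 + BUN/2.8
= 2·143 + 72/18 + 15/2.8
= 286 + 4 + 5.36
= 295.36 mOsm/kg ≈ 295.4 mOsm/kg
Osmolar gap = measured − calculated = 295 − 295.4 = -0.4 mOsm/kg

-0.4 mOsm/kg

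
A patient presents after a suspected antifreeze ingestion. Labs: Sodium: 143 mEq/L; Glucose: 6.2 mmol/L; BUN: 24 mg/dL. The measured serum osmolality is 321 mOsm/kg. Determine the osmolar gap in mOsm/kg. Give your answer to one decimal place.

20.2 mOsm/kg

Calculated osmolality = 2·Na + glucose + BUN/2.8
= 2·143 + 6.2 + 24/2.8
= 286 + 6.20 + 8.57
= 300.77 mOsm/kg ≈ 300.8 mOsm/kg
Osmolar gap = measured − calculated = 321 − 300.8 = 20.2 mOsm/kg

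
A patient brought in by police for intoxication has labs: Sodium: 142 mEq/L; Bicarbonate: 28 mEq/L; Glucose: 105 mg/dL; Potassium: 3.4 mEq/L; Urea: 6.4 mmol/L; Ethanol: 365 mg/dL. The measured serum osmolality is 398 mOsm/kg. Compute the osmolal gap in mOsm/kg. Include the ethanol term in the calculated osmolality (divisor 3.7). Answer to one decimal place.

3.1 mOsm/kg

Calculated osmolality = 2·Na + glucose/18 + urea + ethanol/3.7
= 2·142 + 105/18 + 6.4 + 365/3.7
= 284 + 5.83 + 6.40 + 98.65
= 394.88 mOsm/kg ≈ 394.9 mOsm/kg
Osmolar gap = measured − calculated = 398 − 394.9 = 3.1 mOsm/kg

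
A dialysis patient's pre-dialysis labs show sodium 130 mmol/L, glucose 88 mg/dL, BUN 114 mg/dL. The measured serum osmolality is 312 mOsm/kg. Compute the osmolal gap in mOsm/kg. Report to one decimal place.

Calculated osmolality = 2·Na + glucose/18 + BUN/2.8
= 2·130 + 88/18 + 114/2.8
= 260 + 4.89 + 40.71
= 305.6 mOsm/kg ≈ 305.6 mOsm/kg
Osmolar gap = measured − calculated = 312 − 305.6 = 6.4 mOsm/kg

6.4 mOsm/kg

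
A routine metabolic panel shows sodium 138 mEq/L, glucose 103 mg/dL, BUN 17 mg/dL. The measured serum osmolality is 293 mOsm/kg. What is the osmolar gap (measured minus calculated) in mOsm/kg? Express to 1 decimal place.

Calculated osmolality = 2·Na + glucose/18 + BUN/2.8
= 2·138 + 103/18 + 17/2.8
= 276 + 5.72 + 6.07
= 287.79 mOsm/kg ≈ 287.8 mOsm/kg
Osmolar gap = measured − calculated = 293 − 287.8 = 5.2 mOsm/kg

5.2 mOsm/kg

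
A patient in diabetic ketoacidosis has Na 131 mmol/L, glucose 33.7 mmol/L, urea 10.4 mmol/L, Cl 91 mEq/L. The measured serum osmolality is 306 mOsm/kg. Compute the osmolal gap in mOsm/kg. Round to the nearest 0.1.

Calculated osmolality = 2·Na + glucose + urea
= 2·131 + 33.7 + 10.4
= 262 + 33.70 + 10.40
= 306.1 mOsm/kg ≈ 306.1 mOsm/kg
Osmolar gap = measured − calculated = 306 − 306.1 = -0.1 mOsm/kg

-0.1 mOsm/kg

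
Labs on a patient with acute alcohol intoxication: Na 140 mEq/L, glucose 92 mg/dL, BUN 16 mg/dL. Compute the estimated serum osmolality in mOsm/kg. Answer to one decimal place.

290.8 mOsm/kg

Calculated osmolality = 2·Na + glucose/18 + BUN/2.8
= 2·140 + 92/18 + 16/2.8
= 280 + 5.11 + 5.71
= 290.82 mOsm/kg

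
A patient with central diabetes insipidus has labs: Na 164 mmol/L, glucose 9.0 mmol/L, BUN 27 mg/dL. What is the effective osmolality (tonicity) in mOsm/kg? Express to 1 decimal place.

Effective osmolality excludes urea (freely permeant across cell membranes):
2·Na + glucose
= 2·164 + 9
= 328 + 9
= 337 mOsm/kg

337.0 mOsm/kg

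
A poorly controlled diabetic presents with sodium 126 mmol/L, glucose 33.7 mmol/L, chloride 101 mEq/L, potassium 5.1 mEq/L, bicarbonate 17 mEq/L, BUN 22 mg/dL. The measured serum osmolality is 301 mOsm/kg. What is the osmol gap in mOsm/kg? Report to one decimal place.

Calculated osmolality = 2·Na + glucose + BUN/2.8
= 2·126 + 33.7 + 22/2.8
= 252 + 33.70 + 7.86
= 293.56 mOsm/kg ≈ 293.6 mOsm/kg
Osmolar gap = measured − calculated = 301 − 293.6 = 7.4 mOsm/kg

7.4 mOsm/kg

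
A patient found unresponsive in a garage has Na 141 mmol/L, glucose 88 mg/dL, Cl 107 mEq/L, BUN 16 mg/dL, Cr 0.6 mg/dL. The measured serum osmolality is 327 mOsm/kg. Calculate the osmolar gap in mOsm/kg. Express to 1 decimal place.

34.4 mOsm/kg

Calculated osmolality = 2·Na + glucose/18 + BUN/2.8
= 2·141 + 88/18 + 16/2.8
= 282 + 4.89 + 5.71
= 292.6 mOsm/kg ≈ 292.6 mOsm/kg
Osmolar gap = measured − calculated = 327 − 292.6 = 34.4 mOsm/kg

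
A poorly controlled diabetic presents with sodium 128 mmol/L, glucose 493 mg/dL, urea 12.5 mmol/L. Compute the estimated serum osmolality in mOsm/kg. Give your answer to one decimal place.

295.9 mOsm/kg

Calculated osmolality = 2·Na + glucose/18 + urea
= 2·128 + 493/18 + 12.5
= 256 + 27.39 + 12.50
= 295.89 mOsm/kg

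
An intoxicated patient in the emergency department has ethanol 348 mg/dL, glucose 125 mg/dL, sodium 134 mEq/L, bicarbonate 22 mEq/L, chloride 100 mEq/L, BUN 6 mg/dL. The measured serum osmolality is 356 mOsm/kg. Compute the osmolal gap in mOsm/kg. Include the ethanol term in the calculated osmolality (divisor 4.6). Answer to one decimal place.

Calculated osmolality = 2·Na + glucose/18 + BUN/2.8 + ethanol/4.6
= 2·134 + 125/18 + 6/2.8 + 348/4.6
= 268 + 6.94 + 2.14 + 75.65
= 352.73 mOsm/kg ≈ 352.7 mOsm/kg
Osmolar gap = measured − calculated = 356 − 352.7 = 3.3 mOsm/kg

3.3 mOsm/kg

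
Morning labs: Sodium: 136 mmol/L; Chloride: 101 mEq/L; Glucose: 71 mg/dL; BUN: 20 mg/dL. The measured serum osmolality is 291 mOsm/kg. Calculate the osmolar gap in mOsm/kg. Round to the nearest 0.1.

7.9 mOsm/kg

Calculated osmolality = 2·Na + glucose/18 + BUN/2.8
= 2·136 + 71/18 + 20/2.8
= 272 + 3.94 + 7.14
= 283.08 mOsm/kg ≈ 283.1 mOsm/kg
Osmolar gap = measured − calculated = 291 − 283.1 = 7.9 mOsm/kg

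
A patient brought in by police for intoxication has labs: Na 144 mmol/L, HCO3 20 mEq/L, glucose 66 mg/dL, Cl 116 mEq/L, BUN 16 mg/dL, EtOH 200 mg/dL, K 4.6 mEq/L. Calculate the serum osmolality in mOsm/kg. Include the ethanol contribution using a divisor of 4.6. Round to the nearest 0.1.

Calculated osmolality = 2·Na + glucose/18 + BUN/2.8 + ethanol/4.6
= 2·144 + 66/18 + 16/2.8 + 200/4.6
= 288 + 3.67 + 5.71 + 43.48
= 340.86 mOsm/kg

340.9 mOsm/kg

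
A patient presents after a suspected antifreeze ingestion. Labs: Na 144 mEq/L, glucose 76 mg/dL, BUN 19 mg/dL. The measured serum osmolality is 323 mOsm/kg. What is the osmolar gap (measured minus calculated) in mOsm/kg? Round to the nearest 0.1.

Calculated osmolality = 2·Na + glucose/18 + BUN/2.8
= 2·144 + 76/18 + 19/2.8
= 288 + 4.22 + 6.79
= 299.01 mOsm/kg ≈ 299.0 mOsm/kg
Osmolar gap = measured − calculated = 323 − 299.0 = 24.0 mOsm/kg

24.0 mOsm/kg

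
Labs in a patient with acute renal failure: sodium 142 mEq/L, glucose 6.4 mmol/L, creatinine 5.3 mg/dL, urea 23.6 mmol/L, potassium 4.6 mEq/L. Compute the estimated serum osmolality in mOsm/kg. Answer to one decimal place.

314.0 mOsm/kg

Calculated osmolality = 2·Na + glucose + urea
= 2·142 + 6.4 + 23.6
= 284 + 6.40 + 23.60
= 314 mOsm/kg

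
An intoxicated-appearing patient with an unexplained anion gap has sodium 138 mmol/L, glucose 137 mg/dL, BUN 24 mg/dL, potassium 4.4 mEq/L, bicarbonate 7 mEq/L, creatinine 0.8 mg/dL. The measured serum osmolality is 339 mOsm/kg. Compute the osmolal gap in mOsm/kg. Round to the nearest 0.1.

Calculated osmolality = 2·Na + glucose/18 + BUN/2.8
= 2·138 + 137/18 + 24/2.8
= 276 + 7.61 + 8.57
= 292.18 mOsm/kg ≈ 292.2 mOsm/kg
Osmolar gap = measured − calculated = 339 − 292.2 = 46.8 mOsm/kg

46.8 mOsm/kg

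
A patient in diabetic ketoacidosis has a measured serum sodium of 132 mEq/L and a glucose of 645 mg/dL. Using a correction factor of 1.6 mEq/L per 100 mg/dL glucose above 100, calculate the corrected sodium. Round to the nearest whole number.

141 mEq/L

Corrected Na = measured Na + 1.6 · (glucose − 100)/100
= 132 + 1.6 · (645 − 100)/100
= 132 + 8.7
= 140.7 mEq/L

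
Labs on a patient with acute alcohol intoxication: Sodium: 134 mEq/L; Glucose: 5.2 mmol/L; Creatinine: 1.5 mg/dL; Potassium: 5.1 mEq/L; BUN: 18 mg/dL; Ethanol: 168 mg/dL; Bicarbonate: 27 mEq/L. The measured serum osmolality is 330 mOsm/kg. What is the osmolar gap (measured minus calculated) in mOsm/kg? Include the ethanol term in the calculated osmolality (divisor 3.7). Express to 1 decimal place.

Calculated osmolality = 2·Na + glucose + BUN/2.8 + ethanol/3.7
= 2·134 + 5.2 + 18/2.8 + 168/3.7
= 268 + 5.20 + 6.43 + 45.41
= 325.04 mOsm/kg ≈ 325.0 mOsm/kg
Osmolar gap = measured − calculated = 330 − 325.0 = 5.0 mOsm/kg

5.0 mOsm/kg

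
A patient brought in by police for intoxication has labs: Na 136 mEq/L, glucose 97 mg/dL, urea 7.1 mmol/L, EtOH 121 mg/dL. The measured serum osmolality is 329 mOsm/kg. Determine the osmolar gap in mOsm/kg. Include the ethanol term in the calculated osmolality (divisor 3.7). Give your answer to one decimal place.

Calculated osmolality = 2·Na + glucose/18 + urea + ethanol/3.7
= 2·136 + 97/18 + 7.1 + 121/3.7
= 272 + 5.39 + 7.10 + 32.70
= 317.19 mOsm/kg ≈ 317.2 mOsm/kg
Osmolar gap = measured − calculated = 329 − 317.2 = 11.8 mOsm/kg

11.8 mOsm/kg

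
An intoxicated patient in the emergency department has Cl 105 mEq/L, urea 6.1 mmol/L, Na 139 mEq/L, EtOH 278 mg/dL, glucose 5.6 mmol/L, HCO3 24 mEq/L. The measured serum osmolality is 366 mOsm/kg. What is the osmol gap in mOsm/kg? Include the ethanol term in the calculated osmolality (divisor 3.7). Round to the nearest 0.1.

Calculated osmolality = 2·Na + glucose + urea + ethanol/3.7
= 2·139 + 5.6 + 6.1 + 278/3.7
= 278 + 5.60 + 6.10 + 75.14
= 364.84 mOsm/kg ≈ 364.8 mOsm/kg
Osmolar gap = measured − calculated = 366 − 364.8 = 1.2 mOsm/kg

1.2 mOsm/kg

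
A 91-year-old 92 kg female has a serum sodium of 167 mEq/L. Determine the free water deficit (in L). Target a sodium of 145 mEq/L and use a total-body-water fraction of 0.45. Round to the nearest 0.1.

6.3 L

TBW = 0.45 · 92 = 41.4 L
Free water deficit = TBW · (Na/145 − 1)
= 41.4 · (167/145 − 1)
= 41.4 · 0.1517
= 6.28 L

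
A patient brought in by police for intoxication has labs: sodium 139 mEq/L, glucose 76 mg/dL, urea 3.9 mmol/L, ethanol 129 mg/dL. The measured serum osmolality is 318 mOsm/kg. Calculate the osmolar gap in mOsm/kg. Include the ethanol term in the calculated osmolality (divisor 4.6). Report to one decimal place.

3.8 mOsm/kg

Calculated osmolality = 2·Na + glucose/18 + urea + ethanol/4.6
= 2·139 + 76/18 + 3.9 + 129/4.6
= 278 + 4.22 + 3.90 + 28.04
= 314.16 mOsm/kg ≈ 314.2 mOsm/kg
Osmolar gap = measured − calculated = 318 − 314.2 = 3.8 mOsm/kg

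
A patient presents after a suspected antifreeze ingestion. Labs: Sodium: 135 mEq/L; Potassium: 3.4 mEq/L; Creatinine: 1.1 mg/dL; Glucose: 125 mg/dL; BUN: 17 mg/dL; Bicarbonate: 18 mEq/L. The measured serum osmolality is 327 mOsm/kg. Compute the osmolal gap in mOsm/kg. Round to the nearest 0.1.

Calculated osmolality = 2·Na + glucose/18 + BUN/2.8
= 2·135 + 125/18 + 17/2.8
= 270 + 6.94 + 6.07
= 283.01 mOsm/kg ≈ 283.0 mOsm/kg
Osmolar gap = measured − calculated = 327 − 283.0 = 44.0 mOsm/kg

44.0 mOsm/kg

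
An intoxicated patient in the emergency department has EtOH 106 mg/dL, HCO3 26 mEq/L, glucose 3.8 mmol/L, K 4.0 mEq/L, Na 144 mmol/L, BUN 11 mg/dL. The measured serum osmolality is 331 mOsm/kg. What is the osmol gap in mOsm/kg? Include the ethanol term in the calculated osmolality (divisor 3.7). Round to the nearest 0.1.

6.6 mOsm/kg

Calculated osmolality = 2·Na + glucose + BUN/2.8 + ethanol/3.7
= 2·144 + 3.8 + 11/2.8 + 106/3.7
= 288 + 3.80 + 3.93 + 28.65
= 324.38 mOsm/kg ≈ 324.4 mOsm/kg
Osmolar gap = measured − calculated = 331 − 324.4 = 6.6 mOsm/kg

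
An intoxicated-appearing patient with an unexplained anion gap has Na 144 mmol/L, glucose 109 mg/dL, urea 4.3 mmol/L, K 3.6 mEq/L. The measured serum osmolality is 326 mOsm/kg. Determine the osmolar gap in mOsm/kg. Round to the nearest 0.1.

Calculated osmolality = 2·Na + glucose/18 + urea
= 2·144 + 109/18 + 4.3
= 288 + 6.06 + 4.30
= 298.36 mOsm/kg ≈ 298.4 mOsm/kg
Osmolar gap = measured − calculated = 326 − 298.4 = 27.6 mOsm/kg

27.6 mOsm/kg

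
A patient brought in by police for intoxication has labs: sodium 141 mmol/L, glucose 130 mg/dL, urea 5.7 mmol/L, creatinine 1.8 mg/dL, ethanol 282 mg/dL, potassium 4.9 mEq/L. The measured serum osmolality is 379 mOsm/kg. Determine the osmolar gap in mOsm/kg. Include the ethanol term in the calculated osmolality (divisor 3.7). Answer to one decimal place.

7.9 mOsm/kg

Calculated osmolality = 2·Na + glucose/18 + urea + ethanol/3.7
= 2·141 + 130/18 + 5.7 + 282/3.7
= 282 + 7.22 + 5.70 + 76.22
= 371.14 mOsm/kg ≈ 371.1 mOsm/kg
Osmolar gap = measured − calculated = 379 − 371.1 = 7.9 mOsm/kg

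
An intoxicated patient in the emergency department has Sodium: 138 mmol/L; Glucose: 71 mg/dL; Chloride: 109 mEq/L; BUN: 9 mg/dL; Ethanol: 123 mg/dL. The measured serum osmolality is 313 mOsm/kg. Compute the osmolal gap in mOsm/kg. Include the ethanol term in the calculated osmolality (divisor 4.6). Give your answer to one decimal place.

3.1 mOsm/kg

Calculated osmolality = 2·Na + glucose/18 + BUN/2.8 + ethanol/4.6
= 2·138 + 71/18 + 9/2.8 + 123/4.6
= 276 + 3.94 + 3.21 + 26.74
= 309.89 mOsm/kg ≈ 309.9 mOsm/kg
Osmolar gap = measured − calculated = 313 − 309.9 = 3.1 mOsm/kg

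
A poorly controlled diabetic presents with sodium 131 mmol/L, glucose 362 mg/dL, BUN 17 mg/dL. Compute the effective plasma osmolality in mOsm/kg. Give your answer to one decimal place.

282.1 mOsm/kg

Effective osmolality excludes urea (freely permeant across cell membranes):
2·Na + glucose/18
= 2·131 + 362/18
= 262 + 20.11
= 282.11 mOsm/kg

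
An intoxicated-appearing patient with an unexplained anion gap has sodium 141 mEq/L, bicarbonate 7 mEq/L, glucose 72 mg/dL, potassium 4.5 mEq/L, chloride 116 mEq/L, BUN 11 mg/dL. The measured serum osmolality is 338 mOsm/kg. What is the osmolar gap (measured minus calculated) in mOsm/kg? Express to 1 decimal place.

Calculated osmolality = 2·Na + glucose/18 + BUN/2.8
= 2·141 + 72/18 + 11/2.8
= 282 + 4 + 3.93
= 289.93 mOsm/kg ≈ 289.9 mOsm/kg
Osmolar gap = measured − calculated = 338 − 289.9 = 48.1 mOsm/kg

48.1 mOsm/kg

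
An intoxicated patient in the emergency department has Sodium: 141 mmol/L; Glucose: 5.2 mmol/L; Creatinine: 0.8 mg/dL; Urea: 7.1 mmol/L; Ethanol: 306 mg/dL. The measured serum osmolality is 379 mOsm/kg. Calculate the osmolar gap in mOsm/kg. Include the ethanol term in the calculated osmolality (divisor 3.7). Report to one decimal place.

2.0 mOsm/kg

Calculated osmolality = 2·Na + glucose + urea + ethanol/3.7
= 2·141 + 5.2 + 7.1 + 306/3.7
= 282 + 5.20 + 7.10 + 82.70
= 377 mOsm/kg ≈ 377.0 mOsm/kg
Osmolar gap = measured − calculated = 379 − 377.0 = 2.0 mOsm/kg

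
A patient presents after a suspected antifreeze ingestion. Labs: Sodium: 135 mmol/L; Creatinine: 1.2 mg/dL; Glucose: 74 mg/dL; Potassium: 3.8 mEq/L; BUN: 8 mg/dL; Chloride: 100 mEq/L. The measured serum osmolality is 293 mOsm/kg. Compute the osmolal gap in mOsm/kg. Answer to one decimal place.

Calculated osmolality = 2·Na + glucose/18 + BUN/2.8
= 2·135 + 74/18 + 8/2.8
= 270 + 4.11 + 2.86
= 276.97 mOsm/kg ≈ 277.0 mOsm/kg
Osmolar gap = measured − calculated = 293 − 277.0 = 16.0 mOsm/kg

16.0 mOsm/kg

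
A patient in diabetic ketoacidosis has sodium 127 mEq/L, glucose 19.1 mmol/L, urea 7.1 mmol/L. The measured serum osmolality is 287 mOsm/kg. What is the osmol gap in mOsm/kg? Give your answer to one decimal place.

6.8 mOsm/kg

Calculated osmolality = 2·Na + glucose + urea
= 2·127 + 19.1 + 7.1
= 254 + 19.10 + 7.10
= 280.2 mOsm/kg ≈ 280.2 mOsm/kg
Osmolar gap = measured − calculated = 287 − 280.2 = 6.8 mOsm/kg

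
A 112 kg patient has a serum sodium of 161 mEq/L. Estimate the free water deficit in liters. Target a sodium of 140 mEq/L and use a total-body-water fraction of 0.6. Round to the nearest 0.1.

TBW = 0.6 · 112 = 67.2 L
Free water deficit = TBW · (Na/140 − 1)
= 67.2 · (161/140 − 1)
= 67.2 · 0.15
= 10.08 L

10.1 L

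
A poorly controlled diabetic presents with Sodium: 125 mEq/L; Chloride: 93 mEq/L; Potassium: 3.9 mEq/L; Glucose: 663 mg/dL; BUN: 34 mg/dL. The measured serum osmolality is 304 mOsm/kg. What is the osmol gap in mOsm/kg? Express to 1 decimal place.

Calculated osmolality = 2·Na + glucose/18 + BUN/2.8
= 2·125 + 663/18 + 34/2.8
= 250 + 36.83 + 12.14
= 298.97 mOsm/kg ≈ 299.0 mOsm/kg
Osmolar gap = measured − calculated = 304 − 299.0 = 5.0 mOsm/kg

5.0 mOsm/kg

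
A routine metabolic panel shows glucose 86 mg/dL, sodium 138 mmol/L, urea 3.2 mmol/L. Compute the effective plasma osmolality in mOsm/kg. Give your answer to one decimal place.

Effective osmolality excludes urea (freely permeant across cell membranes):
2·Na + glucose/18
= 2·138 + 86/18
= 276 + 4.78
= 280.78 mOsm/kg

280.8 mOsm/kg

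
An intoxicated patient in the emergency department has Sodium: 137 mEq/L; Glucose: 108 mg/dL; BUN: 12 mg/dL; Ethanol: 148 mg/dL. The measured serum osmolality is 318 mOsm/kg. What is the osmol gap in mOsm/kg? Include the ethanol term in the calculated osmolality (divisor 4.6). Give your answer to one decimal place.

Calculated osmolality = 2·Na + glucose/18 + BUN/2.8 + ethanol/4.6
= 2·137 + 108/18 + 12/2.8 + 148/4.6
= 274 + 6 + 4.29 + 32.17
= 316.46 mOsm/kg ≈ 316.5 mOsm/kg
Osmolar gap = measured − calculated = 318 − 316.5 = 1.5 mOsm/kg

1.5 mOsm/kg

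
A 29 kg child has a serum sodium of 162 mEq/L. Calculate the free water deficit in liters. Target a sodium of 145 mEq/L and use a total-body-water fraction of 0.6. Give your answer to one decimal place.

2.0 L

TBW = 0.6 · 29 = 17.4 L
Free water deficit = TBW · (Na/145 − 1)
= 17.4 · (162/145 − 1)
= 17.4 · 0.1172
= 2.04 L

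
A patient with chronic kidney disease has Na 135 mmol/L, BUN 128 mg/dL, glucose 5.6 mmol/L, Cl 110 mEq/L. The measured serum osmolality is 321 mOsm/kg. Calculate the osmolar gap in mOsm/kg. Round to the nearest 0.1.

Calculated osmolality = 2·Na + glucose + BUN/2.8
= 2·135 + 5.6 + 128/2.8
= 270 + 5.60 + 45.71
= 321.31 mOsm/kg ≈ 321.3 mOsm/kg
Osmolar gap = measured − calculated = 321 − 321.3 = -0.3 mOsm/kg

-0.3 mOsm/kg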